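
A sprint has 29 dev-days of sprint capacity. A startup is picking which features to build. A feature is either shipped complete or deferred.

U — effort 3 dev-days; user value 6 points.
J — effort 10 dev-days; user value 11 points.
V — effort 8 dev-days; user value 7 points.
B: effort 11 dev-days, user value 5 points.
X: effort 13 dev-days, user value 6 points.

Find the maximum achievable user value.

24

U + J + X: effort 3 + 10 + 13 = 26 ≤ 29, user value 6 + 11 + 6 = 23.
U + J + V: effort 3 + 10 + 8 = 21 ≤ 29, user value 6 + 11 + 7 = 24.
Best is U, J, and V with total user value 24.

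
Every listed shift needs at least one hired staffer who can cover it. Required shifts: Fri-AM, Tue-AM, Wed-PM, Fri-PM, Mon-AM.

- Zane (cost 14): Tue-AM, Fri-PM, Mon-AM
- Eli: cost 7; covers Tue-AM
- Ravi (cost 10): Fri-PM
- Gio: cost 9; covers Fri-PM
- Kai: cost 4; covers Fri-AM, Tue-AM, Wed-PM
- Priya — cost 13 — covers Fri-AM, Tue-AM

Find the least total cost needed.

18

This is a weighted set-cover instance.
Choose Zane and Kai: together they cover Fri-AM, Tue-AM, Wed-PM, Fri-PM, Mon-AM — every shift.
Total cost: 14 + 4 = 18.
No cover costs less than 18.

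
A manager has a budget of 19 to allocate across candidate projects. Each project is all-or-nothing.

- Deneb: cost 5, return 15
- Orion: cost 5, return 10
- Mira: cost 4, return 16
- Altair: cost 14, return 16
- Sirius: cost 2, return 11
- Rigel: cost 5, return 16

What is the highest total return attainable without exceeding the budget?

58

Allowing fractional choices, the relaxed optimum would be about 64.0, but projects are indivisible.
Deneb + Mira + Sirius + Rigel: cost 5 + 4 + 2 + 5 = 16 ≤ 19, return 15 + 16 + 11 + 16 = 58.
Deneb + Orion + Mira + Rigel: cost 5 + 5 + 4 + 5 = 19 ≤ 19, return 15 + 10 + 16 + 16 = 57.
Orion + Mira + Sirius + Rigel: cost 5 + 4 + 2 + 5 = 16 ≤ 19, return 10 + 16 + 11 + 16 = 53.
Best is Deneb, Mira, Sirius, and Rigel with total return 58.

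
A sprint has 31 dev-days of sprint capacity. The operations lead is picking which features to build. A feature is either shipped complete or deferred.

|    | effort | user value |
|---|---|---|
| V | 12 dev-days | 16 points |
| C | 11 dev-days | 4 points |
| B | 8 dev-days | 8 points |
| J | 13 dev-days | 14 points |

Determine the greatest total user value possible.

30

This is an integer program with binary decision variables.
V + J: effort 12 + 13 = 25 ≤ 31, user value 16 + 14 = 30.
V + C + B: effort 12 + 11 + 8 = 31 ≤ 31, user value 16 + 4 + 8 = 28.
Best is V and J with total user value 30.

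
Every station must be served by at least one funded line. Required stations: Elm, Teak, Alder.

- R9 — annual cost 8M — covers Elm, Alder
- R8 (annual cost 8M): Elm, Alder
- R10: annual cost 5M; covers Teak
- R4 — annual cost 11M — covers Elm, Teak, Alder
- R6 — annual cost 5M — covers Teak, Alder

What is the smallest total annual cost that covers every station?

11

This is an integer covering problem.
The greedy cost-per-new-station heuristic would pick R6 and R9 for 13, but a cheaper cover exists.
R4 alone covers Elm, Teak, Alder — every station.
Total annual cost: 11.
No cover costs less than 11.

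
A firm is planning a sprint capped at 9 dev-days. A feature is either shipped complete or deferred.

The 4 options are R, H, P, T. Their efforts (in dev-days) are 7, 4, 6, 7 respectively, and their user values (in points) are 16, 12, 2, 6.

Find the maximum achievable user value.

Allowing fractional choices, the relaxed optimum would be about 23.4, but features are indivisible.
H: effort 4 ≤ 9, user value 12.
R: effort 7 ≤ 9, user value 16.
Best is R with total user value 16.

16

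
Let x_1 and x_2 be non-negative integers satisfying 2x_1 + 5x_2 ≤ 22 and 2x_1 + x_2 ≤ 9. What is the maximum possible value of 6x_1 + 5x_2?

33

Relaxing integrality, the LP optimum is 33.50 at (x_1,x_2) = (2.88, 3.25), which is not an integer point.
(x_1,x_2)=(3,3): 2·3+5·3=21≤22, 2·3+1·3=9≤9, objective 33.
(x_1,x_2)=(3,2): 2·3+5·2=16≤22, 2·3+1·2=8≤9, objective 28.
The best lattice point is (3,3), giving 33.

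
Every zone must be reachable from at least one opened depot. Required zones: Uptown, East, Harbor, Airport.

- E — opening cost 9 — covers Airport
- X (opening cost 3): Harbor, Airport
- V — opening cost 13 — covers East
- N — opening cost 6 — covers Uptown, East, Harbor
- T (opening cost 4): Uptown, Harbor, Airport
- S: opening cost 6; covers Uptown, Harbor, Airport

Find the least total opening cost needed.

9

The greedy cost-per-new-zone heuristic would pick T and N for 10, but a cheaper cover exists.
Choose X and N: together they cover Uptown, East, Harbor, Airport — every zone.
Total opening cost: 3 + 6 = 9.
No cover costs less than 9.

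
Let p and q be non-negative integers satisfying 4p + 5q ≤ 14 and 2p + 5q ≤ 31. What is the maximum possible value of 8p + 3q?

24

(p,q)=(3,0): 4·3+5·0=12≤14, 2·3+5·0=6≤31, objective 24.
(p,q)=(2,1): 4·2+5·1=13≤14, 2·2+5·1=9≤31, objective 19.
Maximum is 24 at (p,q)=(3,0).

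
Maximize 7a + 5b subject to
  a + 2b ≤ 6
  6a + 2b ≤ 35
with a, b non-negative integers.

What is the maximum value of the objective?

35

The continuous relaxation peaks at (5.8, 0.1) with value 41.10; rounding to a feasible lattice point costs some objective.
(a,b)=(5,0): 1·5+2·0=5≤6, 6·5+2·0=30≤35, objective 35.
(a,b)=(4,1): 1·4+2·1=6≤6, 6·4+2·1=26≤35, objective 33.
Maximum is 35 at (a,b)=(5,0).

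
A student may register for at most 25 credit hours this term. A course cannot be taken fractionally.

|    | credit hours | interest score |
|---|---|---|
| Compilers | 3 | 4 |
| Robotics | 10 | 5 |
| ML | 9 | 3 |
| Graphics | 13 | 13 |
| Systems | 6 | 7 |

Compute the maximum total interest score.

Compilers + Graphics + Systems: credit hours 3 + 13 + 6 = 22 ≤ 25, interest score 4 + 13 + 7 = 24.
Graphics + Systems: credit hours 13 + 6 = 19 ≤ 25, interest score 13 + 7 = 20.
Best is Compilers, Graphics, and Systems with total interest score 24.

24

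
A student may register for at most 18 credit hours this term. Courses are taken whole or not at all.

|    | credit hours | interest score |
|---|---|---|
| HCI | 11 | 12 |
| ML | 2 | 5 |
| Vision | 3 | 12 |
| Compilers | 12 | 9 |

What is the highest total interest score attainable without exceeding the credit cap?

Allowing fractional choices, the relaxed optimum would be about 30.5, but courses are indivisible.
ML + Vision + Compilers: credit hours 2 + 3 + 12 = 17 ≤ 18, interest score 5 + 12 + 9 = 26.
HCI + ML + Vision: credit hours 11 + 2 + 3 = 16 ≤ 18, interest score 12 + 5 + 12 = 29.
HCI + Vision: credit hours 11 + 3 = 14 ≤ 18, interest score 12 + 12 = 24.
Best is HCI, ML, and Vision with total interest score 29.

29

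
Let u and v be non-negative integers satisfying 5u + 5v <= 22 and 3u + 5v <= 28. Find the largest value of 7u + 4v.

28

The continuous relaxation peaks at (4.4, 0) with value 30.80; rounding to a feasible lattice point costs some objective.
(u,v)=(4,0): 5·4+5·0=20≤22, 3·4+5·0=12≤28, objective 28.
(u,v)=(3,1): 5·3+5·1=20≤22, 3·3+5·1=14≤28, objective 25.
(u,v)=(3,0): 5·3+5·0=15≤22, 3·3+5·0=9≤28, objective 21.
No feasible integer point exceeds 28.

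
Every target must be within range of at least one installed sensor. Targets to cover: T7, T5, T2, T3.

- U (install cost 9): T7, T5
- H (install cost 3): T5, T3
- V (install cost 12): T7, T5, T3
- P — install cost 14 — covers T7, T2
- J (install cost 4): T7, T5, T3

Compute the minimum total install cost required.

Choose H and P: together they cover T7, T5, T2, T3 — every target.
Total install cost: 3 + 14 = 17.

17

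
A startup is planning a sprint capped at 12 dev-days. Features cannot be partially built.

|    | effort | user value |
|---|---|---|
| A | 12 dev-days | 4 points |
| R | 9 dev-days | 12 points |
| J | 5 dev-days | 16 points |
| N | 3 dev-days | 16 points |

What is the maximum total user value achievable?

This is an integer program with binary decision variables.
Take J and N: effort 5 + 3 = 8 ≤ 12, user value 16 + 16 = 32.
No other feasible combination does better.

32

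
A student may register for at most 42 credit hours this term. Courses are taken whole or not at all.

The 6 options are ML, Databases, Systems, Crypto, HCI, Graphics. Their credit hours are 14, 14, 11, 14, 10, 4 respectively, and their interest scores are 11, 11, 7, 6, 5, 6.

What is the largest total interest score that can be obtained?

33

Allowing fractional choices, the relaxed optimum would be about 34.4, but courses are indivisible.
ML + Databases + Systems: credit hours 14 + 14 + 11 = 39 ≤ 42, interest score 11 + 11 + 7 = 29.
ML + Systems + HCI + Graphics: credit hours 14 + 11 + 10 + 4 = 39 ≤ 42, interest score 11 + 7 + 5 + 6 = 29.
ML + Databases + HCI + Graphics: credit hours 14 + 14 + 10 + 4 = 42 ≤ 42, interest score 11 + 11 + 5 + 6 = 33.
Best is ML, Databases, HCI, and Graphics with total interest score 33.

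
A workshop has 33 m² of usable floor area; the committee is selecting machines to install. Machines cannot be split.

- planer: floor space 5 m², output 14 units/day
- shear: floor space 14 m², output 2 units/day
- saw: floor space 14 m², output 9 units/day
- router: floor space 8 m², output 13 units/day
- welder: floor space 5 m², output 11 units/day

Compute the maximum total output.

Take planer, saw, router, and welder: floor space 5 + 14 + 8 + 5 = 32 ≤ 33, output 14 + 9 + 13 + 11 = 47.
No other feasible combination does better.

47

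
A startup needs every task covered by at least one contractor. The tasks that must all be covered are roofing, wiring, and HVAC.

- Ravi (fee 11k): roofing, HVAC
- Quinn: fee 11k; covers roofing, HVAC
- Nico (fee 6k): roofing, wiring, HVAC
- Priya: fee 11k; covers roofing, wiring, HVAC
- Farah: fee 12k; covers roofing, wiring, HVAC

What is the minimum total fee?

Nico alone covers roofing, wiring, HVAC — every task.
Total fee: 6.
No cover costs less than 6.

6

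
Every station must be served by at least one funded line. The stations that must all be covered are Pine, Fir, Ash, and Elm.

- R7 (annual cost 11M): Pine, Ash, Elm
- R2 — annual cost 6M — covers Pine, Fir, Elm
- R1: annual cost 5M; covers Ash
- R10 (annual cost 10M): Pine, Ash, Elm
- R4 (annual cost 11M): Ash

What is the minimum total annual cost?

Choose R2 and R1: together they cover Pine, Fir, Ash, Elm — every station.
Total annual cost: 6 + 5 = 11.
No cover costs less than 11.

11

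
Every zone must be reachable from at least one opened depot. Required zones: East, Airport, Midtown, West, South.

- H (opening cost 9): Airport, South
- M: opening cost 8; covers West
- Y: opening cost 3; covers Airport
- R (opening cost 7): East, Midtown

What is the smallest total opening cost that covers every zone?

24

This is an integer covering problem.
The greedy cost-per-new-zone heuristic would pick Y, R, M, and H for 27, but a cheaper cover exists.
Choose H, M, and R: together they cover East, Airport, Midtown, West, South — every zone.
Total opening cost: 9 + 8 + 7 = 24.
No cover costs less than 24.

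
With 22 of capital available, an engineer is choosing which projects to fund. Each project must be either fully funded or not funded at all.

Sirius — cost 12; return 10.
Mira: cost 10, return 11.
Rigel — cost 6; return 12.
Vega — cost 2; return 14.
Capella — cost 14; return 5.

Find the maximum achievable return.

37

This is a 0-1 knapsack instance.
Take Mira, Rigel, and Vega: cost 10 + 6 + 2 = 18 ≤ 22, return 11 + 12 + 14 = 37.
No other feasible combination does better.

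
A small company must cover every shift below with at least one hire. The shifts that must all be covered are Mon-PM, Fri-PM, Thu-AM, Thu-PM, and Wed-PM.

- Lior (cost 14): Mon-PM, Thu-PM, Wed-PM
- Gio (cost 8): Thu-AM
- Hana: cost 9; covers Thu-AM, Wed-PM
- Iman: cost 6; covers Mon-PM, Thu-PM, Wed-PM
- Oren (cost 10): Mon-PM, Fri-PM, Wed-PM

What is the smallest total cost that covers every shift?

24

Choose Gio, Iman, and Oren: together they cover Mon-PM, Fri-PM, Thu-AM, Thu-PM, Wed-PM — every shift.
Total cost: 8 + 6 + 10 = 24.
No cover costs less than 24.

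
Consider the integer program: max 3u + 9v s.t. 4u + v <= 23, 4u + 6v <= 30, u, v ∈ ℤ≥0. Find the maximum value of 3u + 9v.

45

(u,v)=(0,5): 4·0+1·5=5≤23, 4·0+6·5=30≤30, objective 45.
(u,v)=(1,4): 4·1+1·4=8≤23, 4·1+6·4=28≤30, objective 39.
(u,v)=(0,4): 4·0+1·4=4≤23, 4·0+6·4=24≤30, objective 36.
The best lattice point is (0,5), giving 45.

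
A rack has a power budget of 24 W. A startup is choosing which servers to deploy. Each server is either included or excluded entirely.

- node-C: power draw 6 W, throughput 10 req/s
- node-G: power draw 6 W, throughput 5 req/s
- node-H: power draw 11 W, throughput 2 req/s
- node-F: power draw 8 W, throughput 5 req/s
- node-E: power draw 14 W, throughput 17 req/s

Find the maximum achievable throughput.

27

Allowing fractional choices, the relaxed optimum would be about 30.3, but servers are indivisible.
node-C + node-E: power draw 6 + 14 = 20 ≤ 24, throughput 10 + 17 = 27.
node-F + node-E: power draw 8 + 14 = 22 ≤ 24, throughput 5 + 17 = 22.
node-G + node-E: power draw 6 + 14 = 20 ≤ 24, throughput 5 + 17 = 22.
Best is node-C and node-E with total throughput 27.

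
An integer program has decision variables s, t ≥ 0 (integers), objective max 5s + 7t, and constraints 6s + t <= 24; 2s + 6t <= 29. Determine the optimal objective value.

38

Relaxing integrality, the LP optimum is 42.85 at (s,t) = (3.38, 3.71), which is not an integer point.
(s,t)=(2,4): 6·2+1·4=16≤24, 2·2+6·4=28≤29, objective 38.
(s,t)=(3,3): 6·3+1·3=21≤24, 2·3+6·3=24≤29, objective 36.
(s,t)=(1,4): 6·1+1·4=10≤24, 2·1+6·4=26≤29, objective 33.
The best lattice point is (2,4), giving 38.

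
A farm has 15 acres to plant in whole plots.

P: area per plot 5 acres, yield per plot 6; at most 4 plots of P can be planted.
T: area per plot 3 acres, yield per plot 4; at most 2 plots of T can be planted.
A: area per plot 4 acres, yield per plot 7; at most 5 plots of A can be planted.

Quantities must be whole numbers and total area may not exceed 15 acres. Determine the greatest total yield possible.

A has the best ratio (7/4); taking only A gives at most 3×7 = 21 (stopped by the area limit).
Mixing does better — 1×T and 3×A: area 15 ≤ 15, yield 1·4 + 3·7 = 25.

25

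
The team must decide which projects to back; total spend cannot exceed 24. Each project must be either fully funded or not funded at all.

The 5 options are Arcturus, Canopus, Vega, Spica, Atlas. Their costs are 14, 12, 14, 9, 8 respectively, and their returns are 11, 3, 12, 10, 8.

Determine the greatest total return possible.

22

Allowing fractional choices, the relaxed optimum would be about 24.0, but projects are indivisible.
Vega + Spica: cost 14 + 9 = 23 ≤ 24, return 12 + 10 = 22.
Arcturus + Spica: cost 14 + 9 = 23 ≤ 24, return 11 + 10 = 21.
Vega + Atlas: cost 14 + 8 = 22 ≤ 24, return 12 + 8 = 20.
Best is Vega and Spica with total return 22.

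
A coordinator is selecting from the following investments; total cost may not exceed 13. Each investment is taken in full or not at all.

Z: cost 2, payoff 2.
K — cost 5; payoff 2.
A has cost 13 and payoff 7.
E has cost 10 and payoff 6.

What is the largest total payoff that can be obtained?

E: cost 10 ≤ 13, payoff 6.
Z + E: cost 2 + 10 = 12 ≤ 13, payoff 2 + 6 = 8.
A: cost 13 ≤ 13, payoff 7.
Best is Z and E with total payoff 8.

8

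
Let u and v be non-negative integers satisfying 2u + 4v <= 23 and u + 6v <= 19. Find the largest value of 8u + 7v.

88

(u,v)=(11,0) is feasible, giving 88.
(u,v)=(10,0) is feasible, giving 80.
The best lattice point is (11,0), giving 88.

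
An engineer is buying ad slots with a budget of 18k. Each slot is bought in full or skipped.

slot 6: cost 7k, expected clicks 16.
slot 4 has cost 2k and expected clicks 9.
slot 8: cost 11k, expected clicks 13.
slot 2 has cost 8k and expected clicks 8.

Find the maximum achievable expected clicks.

33

This is an integer program with binary decision variables.
Allowing fractional choices, the relaxed optimum would be about 35.6, but ad slots are indivisible.
slot 6 + slot 4 + slot 2: cost 7 + 2 + 8 = 17 ≤ 18, expected clicks 16 + 9 + 8 = 33.
slot 6 + slot 8: cost 7 + 11 = 18 ≤ 18, expected clicks 16 + 13 = 29.
Best is slot 6, slot 4, and slot 2 with total expected clicks 33.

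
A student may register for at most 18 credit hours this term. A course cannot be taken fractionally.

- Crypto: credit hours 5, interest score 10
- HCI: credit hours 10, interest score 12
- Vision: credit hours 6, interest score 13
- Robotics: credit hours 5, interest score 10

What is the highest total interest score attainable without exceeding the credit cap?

This is an integer program with binary decision variables.
Take Crypto, Vision, and Robotics: credit hours 5 + 6 + 5 = 16 ≤ 18, interest score 10 + 13 + 10 = 33.
No other feasible combination does better.

33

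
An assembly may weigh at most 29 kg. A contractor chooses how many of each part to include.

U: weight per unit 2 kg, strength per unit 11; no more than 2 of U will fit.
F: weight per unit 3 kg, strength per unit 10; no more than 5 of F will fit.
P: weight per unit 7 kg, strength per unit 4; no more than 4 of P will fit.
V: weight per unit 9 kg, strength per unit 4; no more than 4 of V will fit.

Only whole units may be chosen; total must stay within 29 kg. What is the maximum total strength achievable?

76

This is a bounded integer knapsack.
2×U, 5×F, and 1×V: weight 28 ≤ 29, strength 2·11 + 5·10 + 1·4 = 76.
2×U, 5×F, and 1×P: weight 26 ≤ 29, strength 2·11 + 5·10 + 1·4 = 76.
Best is 76.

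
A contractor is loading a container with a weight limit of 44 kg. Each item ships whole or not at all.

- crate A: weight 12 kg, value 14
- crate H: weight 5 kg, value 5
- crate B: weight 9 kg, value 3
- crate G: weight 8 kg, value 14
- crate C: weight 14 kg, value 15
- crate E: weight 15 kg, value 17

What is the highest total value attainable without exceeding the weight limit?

51

crate A + crate H + crate G + crate C: weight 12 + 5 + 8 + 14 = 39 ≤ 44, value 14 + 5 + 14 + 15 = 48.
crate H + crate G + crate C + crate E: weight 5 + 8 + 14 + 15 = 42 ≤ 44, value 5 + 14 + 15 + 17 = 51.
crate A + crate H + crate G + crate E: weight 12 + 5 + 8 + 15 = 40 ≤ 44, value 14 + 5 + 14 + 17 = 50.
Best is crate H, crate G, crate C, and crate E with total value 51.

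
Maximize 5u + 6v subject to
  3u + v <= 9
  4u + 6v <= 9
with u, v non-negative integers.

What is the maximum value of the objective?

(u,v)=(2,0) is feasible, giving 10.
(u,v)=(1,0) is feasible, giving 5.
No feasible integer point exceeds 10.

10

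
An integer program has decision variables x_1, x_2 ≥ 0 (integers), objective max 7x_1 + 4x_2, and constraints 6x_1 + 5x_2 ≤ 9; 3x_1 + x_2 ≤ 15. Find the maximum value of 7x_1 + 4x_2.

7

(x_1,x_2)=(1,0) is feasible, giving 7.
(x_1,x_2)=(0,1) is feasible, giving 4.
Maximum is 7 at (x_1,x_2)=(1,0).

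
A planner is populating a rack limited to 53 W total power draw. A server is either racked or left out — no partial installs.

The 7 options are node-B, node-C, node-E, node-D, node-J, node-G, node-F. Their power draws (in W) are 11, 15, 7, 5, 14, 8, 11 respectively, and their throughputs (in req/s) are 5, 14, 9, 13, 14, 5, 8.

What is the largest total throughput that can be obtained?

58

This is a 0-1 knapsack instance.
Allowing fractional choices, the relaxed optimum would be about 58.6, but servers are indivisible.
node-C + node-E + node-D + node-J + node-G: power draw 15 + 7 + 5 + 14 + 8 = 49 ≤ 53, throughput 14 + 9 + 13 + 14 + 5 = 55.
node-C + node-E + node-D + node-J + node-F: power draw 15 + 7 + 5 + 14 + 11 = 52 ≤ 53, throughput 14 + 9 + 13 + 14 + 8 = 58.
node-B + node-C + node-E + node-D + node-J: power draw 11 + 15 + 7 + 5 + 14 = 52 ≤ 53, throughput 5 + 14 + 9 + 13 + 14 = 55.
Best is node-C, node-E, node-D, node-J, and node-F with total throughput 58.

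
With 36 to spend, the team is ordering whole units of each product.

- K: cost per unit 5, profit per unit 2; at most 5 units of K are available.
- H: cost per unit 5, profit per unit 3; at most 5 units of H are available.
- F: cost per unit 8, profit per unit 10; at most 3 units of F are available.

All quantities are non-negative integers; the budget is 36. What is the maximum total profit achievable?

36

1×K, 1×H, and 3×F: cost 34 ≤ 36, profit 1·2 + 1·3 + 3·10 = 35.
2×H and 3×F: cost 34 ≤ 36, profit 2·3 + 3·10 = 36.
Best is 36.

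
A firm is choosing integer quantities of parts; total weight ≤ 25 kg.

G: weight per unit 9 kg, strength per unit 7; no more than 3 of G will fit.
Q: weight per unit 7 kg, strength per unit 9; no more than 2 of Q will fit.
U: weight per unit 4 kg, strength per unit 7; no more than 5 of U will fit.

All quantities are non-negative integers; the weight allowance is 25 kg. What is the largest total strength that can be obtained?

Take 1×Q and 4×U: weight 23 ≤ 25, strength 1·9 + 4·7 = 37.
No other integer combination yields more.

37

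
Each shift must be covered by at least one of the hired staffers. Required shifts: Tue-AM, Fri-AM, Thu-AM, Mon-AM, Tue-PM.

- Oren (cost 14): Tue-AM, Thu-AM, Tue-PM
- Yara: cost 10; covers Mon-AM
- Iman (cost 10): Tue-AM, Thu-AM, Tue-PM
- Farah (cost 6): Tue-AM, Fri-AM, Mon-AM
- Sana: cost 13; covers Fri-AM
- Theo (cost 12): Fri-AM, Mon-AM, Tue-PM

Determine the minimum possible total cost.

16

This is an integer covering problem.
Choose Iman and Farah: together they cover Tue-AM, Fri-AM, Thu-AM, Mon-AM, Tue-PM — every shift.
Total cost: 10 + 6 = 16.
No cover costs less than 16.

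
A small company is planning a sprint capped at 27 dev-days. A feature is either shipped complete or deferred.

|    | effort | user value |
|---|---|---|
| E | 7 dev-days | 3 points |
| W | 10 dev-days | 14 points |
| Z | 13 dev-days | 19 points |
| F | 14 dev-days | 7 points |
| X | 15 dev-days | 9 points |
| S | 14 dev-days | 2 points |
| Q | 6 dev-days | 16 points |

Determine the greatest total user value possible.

E + Z + Q: effort 7 + 13 + 6 = 26 ≤ 27, user value 3 + 19 + 16 = 38.
W + Z: effort 10 + 13 = 23 ≤ 27, user value 14 + 19 = 33.
Z + Q: effort 13 + 6 = 19 ≤ 27, user value 19 + 16 = 35.
Best is E, Z, and Q with total user value 38.

38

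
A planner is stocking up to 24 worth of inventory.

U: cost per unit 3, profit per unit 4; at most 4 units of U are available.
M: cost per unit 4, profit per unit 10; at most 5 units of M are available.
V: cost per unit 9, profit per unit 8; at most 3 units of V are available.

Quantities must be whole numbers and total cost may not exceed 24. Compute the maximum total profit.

54

Take 1×U and 5×M: cost 23 ≤ 24, profit 1·4 + 5·10 = 54.
M has the best ratio (10/4) and is taken to its limit of 5; remaining capacity is filled optimally with the others.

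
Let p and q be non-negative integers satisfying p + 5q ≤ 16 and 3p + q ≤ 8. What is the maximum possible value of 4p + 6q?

(p,q)=(1,3) is feasible, giving 22.
(p,q)=(2,2) is feasible, giving 20.
(p,q)=(0,3) is feasible, giving 18.
The best lattice point is (1,3), giving 22.

22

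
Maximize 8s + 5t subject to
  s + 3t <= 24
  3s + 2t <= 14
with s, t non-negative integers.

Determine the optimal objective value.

The continuous relaxation peaks at (4.67, 0) with value 37.33; rounding to a feasible lattice point costs some objective.
(s,t)=(4,1) is feasible, giving 37.
(s,t)=(3,2) is feasible, giving 34.
(s,t)=(4,0) is feasible, giving 32.
(s,t)=(3,1) is feasible, giving 29.
Maximum is 37 at (s,t)=(4,1).

37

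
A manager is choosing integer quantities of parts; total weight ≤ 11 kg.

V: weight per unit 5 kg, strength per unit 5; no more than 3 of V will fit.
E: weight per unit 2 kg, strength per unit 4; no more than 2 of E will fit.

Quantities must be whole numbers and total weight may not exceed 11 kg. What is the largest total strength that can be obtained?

1×V and 2×E: weight 9 ≤ 11, strength 1·5 + 2·4 = 13.
2×V: weight 10 ≤ 11, strength 2·5 = 10.
Best is 13.

13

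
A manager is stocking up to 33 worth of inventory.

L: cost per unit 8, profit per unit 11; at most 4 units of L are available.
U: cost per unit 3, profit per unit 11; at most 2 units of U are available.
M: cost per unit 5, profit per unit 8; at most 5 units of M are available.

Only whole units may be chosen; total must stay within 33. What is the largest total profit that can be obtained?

U has the best ratio (11/3); taking only U gives at most 2×11 = 22 (stopped by the supply cap of 2).
Mixing does better — 2×U and 5×M: cost 31 ≤ 33, profit 2·11 + 5·8 = 62.

62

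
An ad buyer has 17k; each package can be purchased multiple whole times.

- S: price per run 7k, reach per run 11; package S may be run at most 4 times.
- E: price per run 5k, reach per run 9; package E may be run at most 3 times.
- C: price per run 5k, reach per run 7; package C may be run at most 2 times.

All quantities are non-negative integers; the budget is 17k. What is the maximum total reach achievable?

Take 1×S and 2×E: price 17 ≤ 17, reach 1·11 + 2·9 = 29.
No other integer combination yields more.

29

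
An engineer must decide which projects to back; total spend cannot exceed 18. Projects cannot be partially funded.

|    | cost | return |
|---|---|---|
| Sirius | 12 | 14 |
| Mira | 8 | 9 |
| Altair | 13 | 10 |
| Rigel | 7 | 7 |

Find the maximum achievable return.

Take Mira and Rigel: cost 8 + 7 = 15 ≤ 18, return 9 + 7 = 16.
No other feasible combination does better.

16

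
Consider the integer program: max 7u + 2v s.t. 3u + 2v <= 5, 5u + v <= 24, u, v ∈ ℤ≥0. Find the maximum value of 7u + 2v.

9

Relaxing integrality, the LP optimum is 11.67 at (u,v) = (1.67, 0), which is not an integer point.
(u,v)=(1,1): 3·1+2·1=5≤5, 5·1+1·1=6≤24, objective 9.
(u,v)=(1,0): 3·1+2·0=3≤5, 5·1+1·0=5≤24, objective 7.
(u,v)=(0,2): 3·0+2·2=4≤5, 5·0+1·2=2≤24, objective 4.
Maximum is 9 at (u,v)=(1,1).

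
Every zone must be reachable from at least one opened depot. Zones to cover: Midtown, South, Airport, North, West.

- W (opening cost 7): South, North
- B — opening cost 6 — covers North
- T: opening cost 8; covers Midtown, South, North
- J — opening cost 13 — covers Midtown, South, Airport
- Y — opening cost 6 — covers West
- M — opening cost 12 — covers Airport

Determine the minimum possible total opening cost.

The greedy cost-per-new-zone heuristic would pick T, Y, and M for 26, but a cheaper cover exists.
Choose B, J, and Y: together they cover Midtown, South, Airport, North, West — every zone.
Total opening cost: 6 + 13 + 6 = 25.
No cover costs less than 25.

25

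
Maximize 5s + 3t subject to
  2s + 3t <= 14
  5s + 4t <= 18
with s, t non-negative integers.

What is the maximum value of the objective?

The continuous relaxation peaks at (3.6, 0) with value 18.00; rounding to a feasible lattice point costs some objective.
(s,t)=(2,2): 2·2+3·2=10≤14, 5·2+4·2=18≤18, objective 16.
(s,t)=(3,0): 2·3+3·0=6≤14, 5·3+4·0=15≤18, objective 15.
(s,t)=(1,3): 2·1+3·3=11≤14, 5·1+4·3=17≤18, objective 14.
(s,t)=(2,1): 2·2+3·1=7≤14, 5·2+4·1=14≤18, objective 13.
The best lattice point is (2,2), giving 16.

16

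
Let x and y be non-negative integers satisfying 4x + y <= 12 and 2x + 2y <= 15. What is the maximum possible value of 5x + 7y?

49

(x,y)=(0,7): 4·0+1·7=7≤12, 2·0+2·7=14≤15, objective 49.
(x,y)=(1,6): 4·1+1·6=10≤12, 2·1+2·6=14≤15, objective 47.
(x,y)=(0,6): 4·0+1·6=6≤12, 2·0+2·6=12≤15, objective 42.
No feasible integer point exceeds 49.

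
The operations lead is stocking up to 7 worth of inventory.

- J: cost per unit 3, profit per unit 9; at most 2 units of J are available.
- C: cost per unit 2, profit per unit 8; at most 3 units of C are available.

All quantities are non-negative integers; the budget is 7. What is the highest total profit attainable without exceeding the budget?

1×J and 2×C: cost 7 ≤ 7, profit 1·9 + 2·8 = 25.
3×C: cost 6 ≤ 7, profit 3·8 = 24.
Best is 25.

25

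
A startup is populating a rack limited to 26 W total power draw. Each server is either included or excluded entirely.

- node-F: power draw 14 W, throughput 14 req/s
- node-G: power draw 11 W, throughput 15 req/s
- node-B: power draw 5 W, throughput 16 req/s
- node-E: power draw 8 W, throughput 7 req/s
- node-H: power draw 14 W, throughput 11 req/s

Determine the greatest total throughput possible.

Treat it as a binary knapsack problem.
node-F + node-B: power draw 14 + 5 = 19 ≤ 26, throughput 14 + 16 = 30.
node-G + node-B + node-E: power draw 11 + 5 + 8 = 24 ≤ 26, throughput 15 + 16 + 7 = 38.
node-G + node-B: power draw 11 + 5 = 16 ≤ 26, throughput 15 + 16 = 31.
Best is node-G, node-B, and node-E with total throughput 38.

38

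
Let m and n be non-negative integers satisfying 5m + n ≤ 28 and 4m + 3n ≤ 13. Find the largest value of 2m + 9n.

36

(m,n)=(0,4): 5·0+1·4=4≤28, 4·0+3·4=12≤13, objective 36.
(m,n)=(1,3): 5·1+1·3=8≤28, 4·1+3·3=13≤13, objective 29.
Maximum is 36 at (m,n)=(0,4).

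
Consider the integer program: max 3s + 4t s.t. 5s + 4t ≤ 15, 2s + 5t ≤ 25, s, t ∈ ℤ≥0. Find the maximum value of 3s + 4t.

(s,t)=(0,3): 5·0+4·3=12≤15, 2·0+5·3=15≤25, objective 12.
(s,t)=(1,2): 5·1+4·2=13≤15, 2·1+5·2=12≤25, objective 11.
(s,t)=(0,2): 5·0+4·2=8≤15, 2·0+5·2=10≤25, objective 8.
No feasible integer point exceeds 12.

12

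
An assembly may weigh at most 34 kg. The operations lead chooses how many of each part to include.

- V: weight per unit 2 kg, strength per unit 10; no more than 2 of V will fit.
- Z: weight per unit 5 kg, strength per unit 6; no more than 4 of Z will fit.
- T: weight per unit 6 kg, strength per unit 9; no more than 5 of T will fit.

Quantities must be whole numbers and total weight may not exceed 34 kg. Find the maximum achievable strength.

2×V, 1×Z, and 4×T: weight 33 ≤ 34, strength 2·10 + 1·6 + 4·9 = 62.
2×V and 5×T: weight 34 ≤ 34, strength 2·10 + 5·9 = 65.
Best is 65.

65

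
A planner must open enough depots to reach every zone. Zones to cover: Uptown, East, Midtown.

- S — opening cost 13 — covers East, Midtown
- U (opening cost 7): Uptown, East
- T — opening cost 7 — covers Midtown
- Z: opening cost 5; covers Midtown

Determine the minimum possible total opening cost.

This is a weighted set-cover instance.
Choose U and Z: together they cover Uptown, East, Midtown — every zone.
Total opening cost: 7 + 5 = 12.
No cover costs less than 12.

12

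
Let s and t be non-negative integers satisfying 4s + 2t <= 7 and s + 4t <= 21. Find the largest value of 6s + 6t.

18

The continuous relaxation peaks at (0, 3.5) with value 21.00; rounding to a feasible lattice point costs some objective.
(s,t)=(0,3): 4·0+2·3=6≤7, 1·0+4·3=12≤21, objective 18.
(s,t)=(0,2): 4·0+2·2=4≤7, 1·0+4·2=8≤21, objective 12.
Maximum is 18 at (s,t)=(0,3).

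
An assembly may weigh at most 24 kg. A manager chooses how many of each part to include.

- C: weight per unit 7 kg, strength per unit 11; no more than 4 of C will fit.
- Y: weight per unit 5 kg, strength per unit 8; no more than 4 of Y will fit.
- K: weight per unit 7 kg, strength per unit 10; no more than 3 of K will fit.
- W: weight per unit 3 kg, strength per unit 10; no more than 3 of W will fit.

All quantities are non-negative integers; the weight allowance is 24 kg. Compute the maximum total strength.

W has the best ratio (10/3); taking only W gives at most 3×10 = 30 (stopped by the supply cap of 3).
Mixing does better — 3×Y and 3×W: weight 24 ≤ 24, strength 3·8 + 3·10 = 54.

54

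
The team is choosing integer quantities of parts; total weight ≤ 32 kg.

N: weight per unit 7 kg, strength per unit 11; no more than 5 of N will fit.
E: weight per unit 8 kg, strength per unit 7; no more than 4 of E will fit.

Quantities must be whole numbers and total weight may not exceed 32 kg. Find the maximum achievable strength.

44

This is a bounded integer knapsack.
4×N: weight 28 ≤ 32, strength 4·11 = 44.
3×N and 1×E: weight 29 ≤ 32, strength 3·11 + 1·7 = 40.
Best is 44.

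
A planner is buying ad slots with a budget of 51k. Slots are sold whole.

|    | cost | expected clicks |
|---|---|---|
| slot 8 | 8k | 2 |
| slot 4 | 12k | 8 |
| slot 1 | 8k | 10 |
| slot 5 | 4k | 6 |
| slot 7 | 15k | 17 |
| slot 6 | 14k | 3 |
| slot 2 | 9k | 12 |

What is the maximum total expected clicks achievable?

53

Treat it as a binary knapsack problem.
Allowing fractional choices, the relaxed optimum would be about 53.8, but ad slots are indivisible.
slot 4 + slot 1 + slot 5 + slot 7 + slot 2: cost 12 + 8 + 4 + 15 + 9 = 48 ≤ 51, expected clicks 8 + 10 + 6 + 17 + 12 = 53.
slot 1 + slot 5 + slot 7 + slot 6 + slot 2: cost 8 + 4 + 15 + 14 + 9 = 50 ≤ 51, expected clicks 10 + 6 + 17 + 3 + 12 = 48.
Best is slot 4, slot 1, slot 5, slot 7, and slot 2 with total expected clicks 53.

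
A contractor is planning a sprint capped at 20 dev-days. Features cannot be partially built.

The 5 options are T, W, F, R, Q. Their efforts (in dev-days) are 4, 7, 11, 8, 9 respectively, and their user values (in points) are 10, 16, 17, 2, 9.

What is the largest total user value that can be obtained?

Allowing fractional choices, the relaxed optimum would be about 39.9, but features are indivisible.
W + F: effort 7 + 11 = 18 ≤ 20, user value 16 + 17 = 33.
T + W + R: effort 4 + 7 + 8 = 19 ≤ 20, user value 10 + 16 + 2 = 28.
T + W + Q: effort 4 + 7 + 9 = 20 ≤ 20, user value 10 + 16 + 9 = 35.
Best is T, W, and Q with total user value 35.

35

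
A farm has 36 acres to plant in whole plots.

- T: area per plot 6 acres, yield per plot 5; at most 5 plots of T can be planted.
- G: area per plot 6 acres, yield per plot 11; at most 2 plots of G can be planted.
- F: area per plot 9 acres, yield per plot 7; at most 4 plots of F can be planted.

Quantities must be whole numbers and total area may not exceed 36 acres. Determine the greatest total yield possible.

Take 4×T and 2×G: area 36 ≤ 36, yield 4·5 + 2·11 = 42.
G has the best ratio (11/6) and is taken to its limit of 2; remaining capacity is filled optimally with the others.

42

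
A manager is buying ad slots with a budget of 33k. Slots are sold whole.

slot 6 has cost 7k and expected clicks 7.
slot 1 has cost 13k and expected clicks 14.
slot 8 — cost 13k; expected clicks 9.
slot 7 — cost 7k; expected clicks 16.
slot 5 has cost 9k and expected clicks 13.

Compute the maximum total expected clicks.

Take slot 1, slot 7, and slot 5: cost 13 + 7 + 9 = 29 ≤ 33, expected clicks 14 + 16 + 13 = 43.
No other feasible combination does better.

43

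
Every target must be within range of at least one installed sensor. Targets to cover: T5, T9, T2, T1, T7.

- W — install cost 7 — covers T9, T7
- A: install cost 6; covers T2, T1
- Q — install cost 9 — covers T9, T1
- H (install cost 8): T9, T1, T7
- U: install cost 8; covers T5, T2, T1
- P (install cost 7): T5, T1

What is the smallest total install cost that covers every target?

15

The greedy cost-per-new-target heuristic would pick H and U for 16, but a cheaper cover exists.
Choose W and U: together they cover T5, T9, T2, T1, T7 — every target.
Total install cost: 7 + 8 = 15.
No cover costs less than 15.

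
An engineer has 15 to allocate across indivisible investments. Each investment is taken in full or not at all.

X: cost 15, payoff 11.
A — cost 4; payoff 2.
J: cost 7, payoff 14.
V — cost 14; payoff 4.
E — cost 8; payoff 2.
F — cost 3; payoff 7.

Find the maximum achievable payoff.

23

Treat it as a binary knapsack problem.
A + J + F: cost 4 + 7 + 3 = 14 ≤ 15, payoff 2 + 14 + 7 = 23.
A + J: cost 4 + 7 = 11 ≤ 15, payoff 2 + 14 = 16.
J + F: cost 7 + 3 = 10 ≤ 15, payoff 14 + 7 = 21.
Best is A, J, and F with total payoff 23.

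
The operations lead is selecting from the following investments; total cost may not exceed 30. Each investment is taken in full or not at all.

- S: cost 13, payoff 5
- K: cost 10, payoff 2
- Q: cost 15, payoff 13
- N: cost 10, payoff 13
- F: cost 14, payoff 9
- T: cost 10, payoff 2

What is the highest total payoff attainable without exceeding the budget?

26

Take Q and N: cost 15 + 10 = 25 ≤ 30, payoff 13 + 13 = 26.
No other feasible combination does better.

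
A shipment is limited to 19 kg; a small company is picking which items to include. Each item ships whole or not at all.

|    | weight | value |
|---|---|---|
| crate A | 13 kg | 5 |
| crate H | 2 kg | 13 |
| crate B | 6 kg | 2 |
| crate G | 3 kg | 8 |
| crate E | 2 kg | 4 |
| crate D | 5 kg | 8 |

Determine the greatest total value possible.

crate H + crate G + crate E + crate D: weight 2 + 3 + 2 + 5 = 12 ≤ 19, value 13 + 8 + 4 + 8 = 33.
crate H + crate B + crate G + crate E + crate D: weight 2 + 6 + 3 + 2 + 5 = 18 ≤ 19, value 13 + 2 + 8 + 4 + 8 = 35.
Best is crate H, crate B, crate G, crate E, and crate D with total value 35.

35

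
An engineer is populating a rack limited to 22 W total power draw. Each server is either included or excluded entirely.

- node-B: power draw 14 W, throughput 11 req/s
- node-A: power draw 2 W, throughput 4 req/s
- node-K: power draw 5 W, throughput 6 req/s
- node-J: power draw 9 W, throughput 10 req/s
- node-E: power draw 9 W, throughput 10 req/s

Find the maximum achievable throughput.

24

node-A + node-J + node-E: power draw 2 + 9 + 9 = 20 ≤ 22, throughput 4 + 10 + 10 = 24.
node-A + node-K + node-J: power draw 2 + 5 + 9 = 16 ≤ 22, throughput 4 + 6 + 10 = 20.
node-B + node-A + node-K: power draw 14 + 2 + 5 = 21 ≤ 22, throughput 11 + 4 + 6 = 21.
Best is node-A, node-J, and node-E with total throughput 24.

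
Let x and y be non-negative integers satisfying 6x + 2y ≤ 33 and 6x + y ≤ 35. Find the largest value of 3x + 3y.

48

(x,y)=(0,16): 6·0+2·16=32≤33, 6·0+1·16=16≤35, objective 48.
(x,y)=(0,15): 6·0+2·15=30≤33, 6·0+1·15=15≤35, objective 45.
Maximum is 48 at (x,y)=(0,16).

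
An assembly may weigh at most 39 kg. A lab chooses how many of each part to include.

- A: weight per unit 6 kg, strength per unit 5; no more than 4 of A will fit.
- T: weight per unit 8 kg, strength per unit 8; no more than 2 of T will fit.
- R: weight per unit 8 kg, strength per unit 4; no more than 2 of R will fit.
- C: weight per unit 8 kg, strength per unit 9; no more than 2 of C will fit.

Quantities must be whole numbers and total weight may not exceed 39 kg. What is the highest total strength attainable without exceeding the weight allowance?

Take 1×A, 2×T, and 2×C: weight 38 ≤ 39, strength 1·5 + 2·8 + 2·9 = 39.
C has the best ratio (9/8) and is taken to its limit of 2; remaining capacity is filled optimally with the others.

39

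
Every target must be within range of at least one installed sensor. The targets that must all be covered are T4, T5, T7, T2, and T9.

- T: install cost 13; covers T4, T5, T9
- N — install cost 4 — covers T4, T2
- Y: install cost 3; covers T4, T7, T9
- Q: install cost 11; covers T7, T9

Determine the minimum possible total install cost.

20

Choose T, N, and Y: together they cover T4, T5, T7, T2, T9 — every target.
Total install cost: 13 + 4 + 3 = 20.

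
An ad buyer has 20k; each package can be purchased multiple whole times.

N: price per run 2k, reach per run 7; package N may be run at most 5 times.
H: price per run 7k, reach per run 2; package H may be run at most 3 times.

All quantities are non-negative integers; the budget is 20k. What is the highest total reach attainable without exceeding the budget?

37

N has the best ratio (7/2); taking only N gives at most 5×7 = 35 (stopped by the supply cap of 5).
Mixing does better — 5×N and 1×H: price 17 ≤ 20, reach 5·7 + 1·2 = 37.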